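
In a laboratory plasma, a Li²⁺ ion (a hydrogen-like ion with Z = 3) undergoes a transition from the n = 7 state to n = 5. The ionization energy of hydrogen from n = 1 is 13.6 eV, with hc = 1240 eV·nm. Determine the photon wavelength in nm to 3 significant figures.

For Z = 3 the level energies scale as Z², so the effective Rydberg energy is 13.6 × 9 = 122.4 eV.
ΔE = 122.4 × (1/5² − 1/7²) = 122.4 × 0.01959 = 2.398 eV.
λ = hc/ΔE = 1240 / 2.398 = 517 nm.

517 nm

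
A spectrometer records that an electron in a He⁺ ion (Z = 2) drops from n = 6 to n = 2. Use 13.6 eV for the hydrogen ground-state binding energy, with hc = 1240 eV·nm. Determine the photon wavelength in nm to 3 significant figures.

For Z = 2 the level energies scale as Z², so the effective Rydberg energy is 13.6 × 4 = 54.40 eV.
ΔE = 54.40 × (1/2² − 1/6²) = 54.40 × 0.2222 = 12.09 eV.
λ = hc/ΔE = 1240 / 12.09 = 103 nm.

103 nm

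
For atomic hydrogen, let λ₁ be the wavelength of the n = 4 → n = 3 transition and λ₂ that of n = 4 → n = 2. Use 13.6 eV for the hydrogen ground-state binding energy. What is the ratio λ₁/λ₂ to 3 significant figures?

λ ∝ 1/ΔE ∝ 1/(1/n_f² − 1/n_i²), and the Z² and hc factors cancel in the ratio.
λ₁/λ₂ = (1/2² − 1/4²)/(1/3² − 1/4²) = 0.1875/0.04861 = 3.86.

3.86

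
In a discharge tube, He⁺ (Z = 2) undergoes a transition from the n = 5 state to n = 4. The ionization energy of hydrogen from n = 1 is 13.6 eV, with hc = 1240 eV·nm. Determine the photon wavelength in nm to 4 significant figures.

1013 nm

For Z = 2 the level energies scale as Z², so the effective Rydberg energy is 13.6 × 4 = 54.40 eV.
ΔE = 54.40 × (1/4² − 1/5²) = 54.40 × 0.02250 = 1.224 eV.
λ = hc/ΔE = 1240 / 1.224 = 1013 nm.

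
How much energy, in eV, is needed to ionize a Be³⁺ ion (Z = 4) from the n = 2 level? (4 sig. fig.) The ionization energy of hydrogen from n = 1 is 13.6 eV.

E_n = −13.6 Z²/n² = −217.6/n² eV for Z = 4.
E_2 = −217.6/4 = −54.40 eV, so ionization (to E = 0) requires 54.40 eV.

54.40 eV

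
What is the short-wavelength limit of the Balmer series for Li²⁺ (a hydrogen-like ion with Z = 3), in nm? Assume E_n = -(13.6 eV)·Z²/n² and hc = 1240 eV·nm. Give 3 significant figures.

40.5 nm

The Balmer series has lower level n_f = 2; the series limit corresponds to n_i → ∞.
ΔE_max = 13.6 × 9 / 2² = 30.60 eV.
λ_min = 1240 / 30.60 = 40.5 nm.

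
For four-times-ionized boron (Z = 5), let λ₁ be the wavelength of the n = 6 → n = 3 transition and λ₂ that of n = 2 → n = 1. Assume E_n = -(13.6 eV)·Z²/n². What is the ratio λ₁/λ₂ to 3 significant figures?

λ ∝ 1/ΔE ∝ 1/(1/n_f² − 1/n_i²), and the Z² and hc factors cancel in the ratio.
λ₁/λ₂ = (1/1² − 1/2²)/(1/3² − 1/6²) = 0.7500/0.08333 = 9.00.

9.00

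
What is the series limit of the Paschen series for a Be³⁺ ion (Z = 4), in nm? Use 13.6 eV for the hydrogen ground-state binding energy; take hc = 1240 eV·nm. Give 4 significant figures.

The Paschen series has lower level n_f = 3; the series limit corresponds to n_i → ∞.
ΔE_max = 13.6 × 16 / 3² = 24.18 eV.
λ_min = 1240 / 24.18 = 51.29 nm.

51.29 nm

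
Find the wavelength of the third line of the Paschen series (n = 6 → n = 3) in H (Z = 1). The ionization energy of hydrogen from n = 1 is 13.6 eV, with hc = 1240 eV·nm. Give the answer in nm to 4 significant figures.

1094 nm

The Paschen series terminates on n_f = 3; the third line has n_i = 3+3 = 6.
ΔE = 13.60 × (1/3² − 1/6²) = 1.133 eV.
λ = 1240 / 1.133 = 1094 nm.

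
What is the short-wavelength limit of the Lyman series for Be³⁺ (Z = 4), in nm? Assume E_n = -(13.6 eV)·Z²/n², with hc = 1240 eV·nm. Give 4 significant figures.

5.699 nm

The Lyman series has lower level n_f = 1; the series limit corresponds to n_i → ∞.
ΔE_max = 13.6 × 16 / 1² = 217.6 eV.
λ_min = 1240 / 217.6 = 5.699 nm.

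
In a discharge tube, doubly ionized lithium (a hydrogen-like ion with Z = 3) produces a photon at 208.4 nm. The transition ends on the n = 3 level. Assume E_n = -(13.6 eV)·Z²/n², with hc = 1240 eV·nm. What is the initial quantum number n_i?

n_i = 4

The photon energy is ΔE = hc/λ = 1240 / 208.4 = 5.950 eV.
With Z = 3, ΔE = 122.4 × (1/n_f² − 1/n_i²), so 1/n_f² − 1/n_i² = 0.04861.
With n_f = 3: 1/n_i² = 1/9 − 0.04861 = 0.06250, so n_i ≈ 4.00.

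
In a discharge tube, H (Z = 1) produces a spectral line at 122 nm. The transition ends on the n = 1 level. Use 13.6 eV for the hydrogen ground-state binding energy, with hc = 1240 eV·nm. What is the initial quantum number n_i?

n_i = 2

The photon energy is ΔE = hc/λ = 1240 / 122 = 10.16 eV.
With Z = 1, ΔE = 13.60 × (1/n_f² − 1/n_i²), so 1/n_f² − 1/n_i² = 0.7473.
With n_f = 1: 1/n_i² = 1/1 − 0.7473 = 0.2527, so n_i ≈ 1.99.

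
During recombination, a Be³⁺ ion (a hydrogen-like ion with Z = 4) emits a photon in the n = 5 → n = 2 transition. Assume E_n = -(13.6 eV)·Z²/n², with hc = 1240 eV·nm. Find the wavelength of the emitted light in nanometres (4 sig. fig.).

27.14 nm

For Z = 4 the level energies scale as Z², so the effective Rydberg energy is 13.6 × 16 = 217.6 eV.
ΔE = 217.6 × (1/2² − 1/5²) = 217.6 × 0.2100 = 45.70 eV.
λ = hc/ΔE = 1240 / 45.70 = 27.14 nm.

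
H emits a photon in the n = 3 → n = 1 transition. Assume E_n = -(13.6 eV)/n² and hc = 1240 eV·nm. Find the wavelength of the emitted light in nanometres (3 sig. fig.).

103 nm

ΔE = 13.60 × (1/1² − 1/3²) = 13.60 × 0.8889 = 12.09 eV.
λ = hc/ΔE = 1240 / 12.09 = 103 nm.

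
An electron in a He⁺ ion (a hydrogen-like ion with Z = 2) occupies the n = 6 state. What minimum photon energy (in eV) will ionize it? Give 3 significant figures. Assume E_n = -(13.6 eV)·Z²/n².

E_n = −13.6 Z²/n² = −54.40/n² eV for Z = 2.
E_6 = −54.40/36 = −1.51 eV, so ionization (to E = 0) requires 1.51 eV.

1.51 eV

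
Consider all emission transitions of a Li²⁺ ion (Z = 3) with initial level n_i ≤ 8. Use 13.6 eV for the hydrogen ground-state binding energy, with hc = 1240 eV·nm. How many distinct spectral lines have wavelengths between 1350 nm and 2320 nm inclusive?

2

Enumerate all n_i → n_f pairs with 1 ≤ n_f < n_i ≤ 8 and compute λ = 1240 / [13.6·9·(1/n_f² − 1/n_i²)].
Lines falling in [1350, 2320] nm: 7→6 (1375 nm), 8→7 (2118 nm).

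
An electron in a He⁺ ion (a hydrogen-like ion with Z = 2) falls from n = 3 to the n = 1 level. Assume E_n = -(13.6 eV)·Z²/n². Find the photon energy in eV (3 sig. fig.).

48.4 eV

The Bohr energies scale as Z², so for Z = 2: E_n = −54.40/n² eV.
E_3 = −54.40/9 = −6.044 eV and E_1 = −54.40/1 = −54.40 eV.
The photon energy is |E_3 − E_1| = 48.4 eV.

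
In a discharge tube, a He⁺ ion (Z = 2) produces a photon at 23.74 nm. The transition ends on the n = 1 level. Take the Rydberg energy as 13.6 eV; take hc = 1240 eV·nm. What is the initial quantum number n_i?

The photon energy is ΔE = hc/λ = 1240 / 23.74 = 52.23 eV.
With Z = 2, ΔE = 54.40 × (1/n_f² − 1/n_i²), so 1/n_f² − 1/n_i² = 0.9602.
With n_f = 1: 1/n_i² = 1/1 − 0.9602 = 0.03984, so n_i ≈ 5.01.

n_i = 5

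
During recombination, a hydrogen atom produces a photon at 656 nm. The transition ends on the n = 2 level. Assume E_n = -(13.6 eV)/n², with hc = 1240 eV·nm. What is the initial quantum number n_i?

The photon energy is ΔE = hc/λ = 1240 / 656 = 1.890 eV.
With Z = 1, ΔE = 13.60 × (1/n_f² − 1/n_i²), so 1/n_f² − 1/n_i² = 0.1390.
With n_f = 2: 1/n_i² = 1/4 − 0.1390 = 0.1110, so n_i ≈ 3.00.

n_i = 3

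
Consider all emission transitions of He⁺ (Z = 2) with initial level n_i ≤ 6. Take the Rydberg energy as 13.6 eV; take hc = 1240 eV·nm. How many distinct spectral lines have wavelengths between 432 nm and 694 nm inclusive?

Enumerate all n_i → n_f pairs with 1 ≤ n_f < n_i ≤ 6 and compute λ = 1240 / [13.6·4·(1/n_f² − 1/n_i²)].
Lines falling in [432, 694] nm: 4→3 (468.9 nm), 6→4 (656.5 nm).

2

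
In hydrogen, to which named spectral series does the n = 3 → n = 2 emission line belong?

The series is set by the lower level: n_f = 2 is the Balmer series.

Balmer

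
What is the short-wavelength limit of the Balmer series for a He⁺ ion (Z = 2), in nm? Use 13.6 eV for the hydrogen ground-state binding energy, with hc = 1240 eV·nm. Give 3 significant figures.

91.2 nm

The Balmer series has lower level n_f = 2; the series limit corresponds to n_i → ∞.
ΔE_max = 13.6 × 4 / 2² = 13.60 eV.
λ_min = 1240 / 13.60 = 91.2 nm.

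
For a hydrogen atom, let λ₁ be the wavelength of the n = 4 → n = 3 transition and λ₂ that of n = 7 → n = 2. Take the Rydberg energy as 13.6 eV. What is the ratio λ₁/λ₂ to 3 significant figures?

4.72

λ ∝ 1/ΔE ∝ 1/(1/n_f² − 1/n_i²), and the Z² and hc factors cancel in the ratio.
λ₁/λ₂ = (1/2² − 1/7²)/(1/3² − 1/4²) = 0.2296/0.04861 = 4.72.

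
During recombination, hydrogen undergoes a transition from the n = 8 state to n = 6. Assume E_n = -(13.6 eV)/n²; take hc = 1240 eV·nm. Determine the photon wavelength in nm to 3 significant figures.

ΔE = 13.60 × (1/6² − 1/8²) = 13.60 × 0.01215 = 0.1653 eV.
λ = hc/ΔE = 1240 / 0.1653 = 7500 nm.

7500 nm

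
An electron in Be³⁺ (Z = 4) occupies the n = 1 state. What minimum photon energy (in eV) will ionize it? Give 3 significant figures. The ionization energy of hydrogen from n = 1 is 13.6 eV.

E_n = −13.6 Z²/n² = −217.6/n² eV for Z = 4.
E_1 = −217.6/1 = −218 eV, so ionization (to E = 0) requires 218 eV.

218 eV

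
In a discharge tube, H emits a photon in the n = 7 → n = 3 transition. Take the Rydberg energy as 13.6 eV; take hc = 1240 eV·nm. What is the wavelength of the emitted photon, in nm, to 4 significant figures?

ΔE = 13.60 × (1/3² − 1/7²) = 13.60 × 0.09070 = 1.234 eV.
λ = hc/ΔE = 1240 / 1.234 = 1005 nm.

1005 nm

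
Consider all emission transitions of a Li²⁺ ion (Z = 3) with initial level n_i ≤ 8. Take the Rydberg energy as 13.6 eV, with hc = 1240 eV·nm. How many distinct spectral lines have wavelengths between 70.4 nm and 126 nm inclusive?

4

Enumerate all n_i → n_f pairs with 1 ≤ n_f < n_i ≤ 8 and compute λ = 1240 / [13.6·9·(1/n_f² − 1/n_i²)].
Lines falling in [70.4, 126] nm: 3→2 (72.94 nm), 8→3 (106.1 nm), 7→3 (111.7 nm), 6→3 (121.6 nm).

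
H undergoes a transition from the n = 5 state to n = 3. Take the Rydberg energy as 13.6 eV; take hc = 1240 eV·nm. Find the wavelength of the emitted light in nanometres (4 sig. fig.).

1282 nm

ΔE = 13.60 × (1/3² − 1/5²) = 13.60 × 0.07111 = 0.9671 eV.
λ = hc/ΔE = 1240 / 0.9671 = 1282 nm.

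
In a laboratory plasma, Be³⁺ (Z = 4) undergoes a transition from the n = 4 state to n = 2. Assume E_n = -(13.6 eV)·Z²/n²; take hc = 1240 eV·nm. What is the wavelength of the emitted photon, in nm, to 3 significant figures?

For Z = 4 the level energies scale as Z², so the effective Rydberg energy is 13.6 × 16 = 217.6 eV.
ΔE = 217.6 × (1/2² − 1/4²) = 217.6 × 0.1875 = 40.80 eV.
λ = hc/ΔE = 1240 / 40.80 = 30.4 nm.

30.4 nm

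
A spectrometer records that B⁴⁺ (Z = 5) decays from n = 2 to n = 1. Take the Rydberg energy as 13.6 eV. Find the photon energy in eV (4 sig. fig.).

The Bohr energies scale as Z², so for Z = 5: E_n = −340.0/n² eV.
E_2 = −340.0/4 = −85.00 eV and E_1 = −340.0/1 = −340.0 eV.
The photon energy is |E_2 − E_1| = 255.0 eV.

255.0 eV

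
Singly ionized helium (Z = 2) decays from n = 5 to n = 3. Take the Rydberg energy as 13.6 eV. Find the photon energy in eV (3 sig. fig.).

3.87 eV

The Bohr energies scale as Z², so for Z = 2: E_n = −54.40/n² eV.
E_5 = −54.40/25 = −2.176 eV and E_3 = −54.40/9 = −6.044 eV.
The photon energy is |E_5 − E_3| = 3.87 eV.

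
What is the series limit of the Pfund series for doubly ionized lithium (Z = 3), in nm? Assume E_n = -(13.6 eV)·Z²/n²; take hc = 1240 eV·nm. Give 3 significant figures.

The Pfund series has lower level n_f = 5; the series limit corresponds to n_i → ∞.
ΔE_max = 13.6 × 9 / 5² = 4.896 eV.
λ_min = 1240 / 4.896 = 253 nm.

253 nm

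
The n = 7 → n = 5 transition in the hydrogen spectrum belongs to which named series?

Pfund

The series is set by the lower level: n_f = 5 is the Pfund series.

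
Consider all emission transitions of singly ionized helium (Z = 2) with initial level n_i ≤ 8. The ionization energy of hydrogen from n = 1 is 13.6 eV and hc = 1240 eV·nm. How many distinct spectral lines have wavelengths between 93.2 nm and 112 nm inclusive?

Enumerate all n_i → n_f pairs with 1 ≤ n_f < n_i ≤ 8 and compute λ = 1240 / [13.6·4·(1/n_f² − 1/n_i²)].
Lines falling in [93.2, 112] nm: 8→2 (97.25 nm), 7→2 (99.28 nm), 6→2 (102.6 nm), 5→2 (108.5 nm).

4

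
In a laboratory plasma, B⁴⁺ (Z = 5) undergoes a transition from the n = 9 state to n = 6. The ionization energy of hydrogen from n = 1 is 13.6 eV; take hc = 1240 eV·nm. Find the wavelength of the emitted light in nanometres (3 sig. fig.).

236 nm

For Z = 5 the level energies scale as Z², so the effective Rydberg energy is 13.6 × 25 = 340.0 eV.
ΔE = 340.0 × (1/6² − 1/9²) = 340.0 × 0.01543 = 5.247 eV.
λ = hc/ΔE = 1240 / 5.247 = 236 nm.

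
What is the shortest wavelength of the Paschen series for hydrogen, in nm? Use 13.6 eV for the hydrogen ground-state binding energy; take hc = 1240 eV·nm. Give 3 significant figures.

821 nm

The Paschen series has lower level n_f = 3; the series limit corresponds to n_i → ∞.
ΔE_max = 13.6 × 1 / 3² = 1.511 eV.
λ_min = 1240 / 1.511 = 821 nm.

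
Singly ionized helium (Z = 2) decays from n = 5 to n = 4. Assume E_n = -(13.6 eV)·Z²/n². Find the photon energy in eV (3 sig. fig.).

The Bohr energies scale as Z², so for Z = 2: E_n = −54.40/n² eV.
E_5 = −54.40/25 = −2.176 eV and E_4 = −54.40/16 = −3.400 eV.
The photon energy is |E_5 − E_4| = 1.22 eV.

1.22 eV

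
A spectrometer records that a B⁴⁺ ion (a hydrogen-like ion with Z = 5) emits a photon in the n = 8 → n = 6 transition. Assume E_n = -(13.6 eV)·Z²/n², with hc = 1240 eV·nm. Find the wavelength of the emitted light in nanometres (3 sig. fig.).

300 nm

For Z = 5 the level energies scale as Z², so the effective Rydberg energy is 13.6 × 25 = 340.0 eV.
ΔE = 340.0 × (1/6² − 1/8²) = 340.0 × 0.01215 = 4.132 eV.
λ = hc/ΔE = 1240 / 4.132 = 300 nm.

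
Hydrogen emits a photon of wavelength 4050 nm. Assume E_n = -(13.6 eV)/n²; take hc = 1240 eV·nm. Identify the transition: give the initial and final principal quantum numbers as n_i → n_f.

The photon energy is ΔE = hc/λ = 1240 / 4050 = 0.3062 eV.
With Z = 1, ΔE = 13.60 × (1/n_f² − 1/n_i²), so 1/n_f² − 1/n_i² = 0.02251.
Trying n_f = 4 gives 1/n_i² = 0.03999, i.e. n_i ≈ 5; this pair matches.

n_i = 5, n_f = 4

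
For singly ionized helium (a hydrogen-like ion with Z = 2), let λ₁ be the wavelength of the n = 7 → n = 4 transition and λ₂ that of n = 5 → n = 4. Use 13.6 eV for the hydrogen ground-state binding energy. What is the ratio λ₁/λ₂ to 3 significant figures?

λ ∝ 1/ΔE ∝ 1/(1/n_f² − 1/n_i²), and the Z² and hc factors cancel in the ratio.
λ₁/λ₂ = (1/4² − 1/5²)/(1/4² − 1/7²) = 0.02250/0.04209 = 0.535.

0.535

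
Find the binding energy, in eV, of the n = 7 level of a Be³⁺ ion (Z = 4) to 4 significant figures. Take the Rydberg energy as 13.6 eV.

E_n = −13.6 Z²/n² = −217.6/n² eV for Z = 4.
E_7 = −217.6/49 = −4.441 eV, so ionization (to E = 0) requires 4.441 eV.

4.441 eV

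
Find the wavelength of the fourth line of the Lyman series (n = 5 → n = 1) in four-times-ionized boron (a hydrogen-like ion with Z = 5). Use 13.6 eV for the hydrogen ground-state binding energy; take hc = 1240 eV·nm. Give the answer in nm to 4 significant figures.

The Lyman series terminates on n_f = 1; the fourth line has n_i = 1+4 = 5.
ΔE = 340.0 × (1/1² − 1/5²) = 326.4 eV.
λ = 1240 / 326.4 = 3.799 nm.

3.799 nm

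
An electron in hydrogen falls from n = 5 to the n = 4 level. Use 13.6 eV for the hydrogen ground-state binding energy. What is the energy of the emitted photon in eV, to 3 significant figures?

0.306 eV

E_5 = −13.60/25 = −0.5440 eV and E_4 = −13.60/16 = −0.8500 eV.
The photon energy is |E_5 − E_4| = 0.306 eV.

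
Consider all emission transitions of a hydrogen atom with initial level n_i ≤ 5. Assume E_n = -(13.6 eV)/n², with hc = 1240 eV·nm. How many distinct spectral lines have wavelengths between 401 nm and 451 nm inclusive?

Enumerate all n_i → n_f pairs with 1 ≤ n_f < n_i ≤ 5 and compute λ = 1240 / [13.6·1·(1/n_f² − 1/n_i²)].
Lines falling in [401, 451] nm: 5→2 (434.2 nm).

1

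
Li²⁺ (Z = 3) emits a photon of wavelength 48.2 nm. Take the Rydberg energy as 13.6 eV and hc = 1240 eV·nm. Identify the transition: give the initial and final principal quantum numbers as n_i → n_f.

The photon energy is ΔE = hc/λ = 1240 / 48.2 = 25.73 eV.
With Z = 3, ΔE = 122.4 × (1/n_f² − 1/n_i²), so 1/n_f² − 1/n_i² = 0.2102.
Trying n_f = 2 gives 1/n_i² = 0.03982, i.e. n_i ≈ 5; this pair matches.

n_i = 5, n_f = 2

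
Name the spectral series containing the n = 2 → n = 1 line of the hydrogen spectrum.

Lyman

The series is set by the lower level: n_f = 1 is the Lyman series.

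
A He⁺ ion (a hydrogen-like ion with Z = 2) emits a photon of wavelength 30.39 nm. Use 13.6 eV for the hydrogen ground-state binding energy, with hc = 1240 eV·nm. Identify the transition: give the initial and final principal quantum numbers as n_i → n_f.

The photon energy is ΔE = hc/λ = 1240 / 30.39 = 40.80 eV.
With Z = 2, ΔE = 54.40 × (1/n_f² − 1/n_i²), so 1/n_f² − 1/n_i² = 0.7501.
Trying n_f = 1 gives 1/n_i² = 0.2499, i.e. n_i ≈ 2; this pair matches.

n_i = 2, n_f = 1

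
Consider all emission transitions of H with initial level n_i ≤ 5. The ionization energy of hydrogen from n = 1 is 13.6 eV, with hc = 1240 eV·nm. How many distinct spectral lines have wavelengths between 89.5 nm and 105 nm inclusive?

Enumerate all n_i → n_f pairs with 1 ≤ n_f < n_i ≤ 5 and compute λ = 1240 / [13.6·1·(1/n_f² − 1/n_i²)].
Lines falling in [89.5, 105] nm: 5→1 (94.98 nm), 4→1 (97.25 nm), 3→1 (102.6 nm).

3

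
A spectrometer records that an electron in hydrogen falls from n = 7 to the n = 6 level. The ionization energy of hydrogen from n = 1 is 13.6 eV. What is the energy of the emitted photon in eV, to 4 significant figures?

0.1002 eV

E_7 = −13.60/49 = −0.2776 eV and E_6 = −13.60/36 = −0.3778 eV.
The photon energy is |E_7 − E_6| = 0.1002 eV.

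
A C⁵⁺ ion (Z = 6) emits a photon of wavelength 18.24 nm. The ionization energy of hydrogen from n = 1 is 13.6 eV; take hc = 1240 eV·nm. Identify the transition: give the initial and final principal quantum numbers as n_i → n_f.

The photon energy is ΔE = hc/λ = 1240 / 18.24 = 67.98 eV.
With Z = 6, ΔE = 489.6 × (1/n_f² − 1/n_i²), so 1/n_f² − 1/n_i² = 0.1389.
Trying n_f = 2 gives 1/n_i² = 0.1111, i.e. n_i ≈ 3; this pair matches.

n_i = 3, n_f = 2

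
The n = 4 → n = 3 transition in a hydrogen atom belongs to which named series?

The series is set by the lower level: n_f = 3 is the Paschen series.

Paschen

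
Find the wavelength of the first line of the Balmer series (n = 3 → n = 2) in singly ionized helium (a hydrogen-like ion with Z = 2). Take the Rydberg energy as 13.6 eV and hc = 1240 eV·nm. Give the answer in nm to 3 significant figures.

164 nm

The Balmer series terminates on n_f = 2; the first line has n_i = 2+1 = 3.
ΔE = 54.40 × (1/2² − 1/3²) = 7.556 eV.
λ = 1240 / 7.556 = 164 nm.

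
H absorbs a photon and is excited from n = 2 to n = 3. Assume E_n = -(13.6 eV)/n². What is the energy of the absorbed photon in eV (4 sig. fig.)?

1.889 eV

E_3 = −13.60/9 = −1.511 eV and E_2 = −13.60/4 = −3.400 eV.
The photon energy is |E_3 − E_2| = 1.889 eV.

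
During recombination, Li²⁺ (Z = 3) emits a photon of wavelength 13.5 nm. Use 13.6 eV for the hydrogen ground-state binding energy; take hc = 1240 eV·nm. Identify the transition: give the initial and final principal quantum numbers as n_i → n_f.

n_i = 2, n_f = 1

The photon energy is ΔE = hc/λ = 1240 / 13.5 = 91.85 eV.
With Z = 3, ΔE = 122.4 × (1/n_f² − 1/n_i²), so 1/n_f² − 1/n_i² = 0.7504.
Trying n_f = 1 gives 1/n_i² = 0.2496, i.e. n_i ≈ 2; this pair matches.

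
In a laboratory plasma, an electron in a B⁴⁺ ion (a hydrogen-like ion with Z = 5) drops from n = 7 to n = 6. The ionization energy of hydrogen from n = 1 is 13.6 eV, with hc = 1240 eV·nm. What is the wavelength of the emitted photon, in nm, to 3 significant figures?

495 nm

For Z = 5 the level energies scale as Z², so the effective Rydberg energy is 13.6 × 25 = 340.0 eV.
ΔE = 340.0 × (1/6² − 1/7²) = 340.0 × 0.007370 = 2.506 eV.
λ = hc/ΔE = 1240 / 2.506 = 495 nm.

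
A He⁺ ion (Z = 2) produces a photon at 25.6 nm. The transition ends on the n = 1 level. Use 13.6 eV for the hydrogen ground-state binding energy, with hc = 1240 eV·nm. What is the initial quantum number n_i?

The photon energy is ΔE = hc/λ = 1240 / 25.6 = 48.44 eV.
With Z = 2, ΔE = 54.40 × (1/n_f² − 1/n_i²), so 1/n_f² − 1/n_i² = 0.8904.
With n_f = 1: 1/n_i² = 1/1 − 0.8904 = 0.1096, so n_i ≈ 3.02.

n_i = 3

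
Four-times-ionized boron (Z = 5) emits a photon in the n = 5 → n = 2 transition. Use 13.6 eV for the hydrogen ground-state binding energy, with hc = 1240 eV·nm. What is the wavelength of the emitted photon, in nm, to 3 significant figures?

For Z = 5 the level energies scale as Z², so the effective Rydberg energy is 13.6 × 25 = 340.0 eV.
ΔE = 340.0 × (1/2² − 1/5²) = 340.0 × 0.2100 = 71.40 eV.
λ = hc/ΔE = 1240 / 71.40 = 17.4 nm.

17.4 nm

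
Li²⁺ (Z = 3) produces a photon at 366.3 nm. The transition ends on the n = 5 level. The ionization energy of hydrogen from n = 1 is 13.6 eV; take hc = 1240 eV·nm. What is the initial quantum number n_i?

The photon energy is ΔE = hc/λ = 1240 / 366.3 = 3.385 eV.
With Z = 3, ΔE = 122.4 × (1/n_f² − 1/n_i²), so 1/n_f² − 1/n_i² = 0.02766.
With n_f = 5: 1/n_i² = 1/25 − 0.02766 = 0.01234, so n_i ≈ 9.00.

n_i = 9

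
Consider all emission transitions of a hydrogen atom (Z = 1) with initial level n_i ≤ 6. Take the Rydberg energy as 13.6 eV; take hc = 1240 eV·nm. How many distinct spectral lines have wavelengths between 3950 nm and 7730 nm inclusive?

2

Enumerate all n_i → n_f pairs with 1 ≤ n_f < n_i ≤ 6 and compute λ = 1240 / [13.6·1·(1/n_f² − 1/n_i²)].
Lines falling in [3950, 7730] nm: 5→4 (4052 nm), 6→5 (7460 nm).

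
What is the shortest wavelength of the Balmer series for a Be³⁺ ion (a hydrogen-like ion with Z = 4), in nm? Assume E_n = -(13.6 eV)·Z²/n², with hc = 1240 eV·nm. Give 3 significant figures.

22.8 nm

The Balmer series has lower level n_f = 2; the series limit corresponds to n_i → ∞.
ΔE_max = 13.6 × 16 / 2² = 54.40 eV.
λ_min = 1240 / 54.40 = 22.8 nm.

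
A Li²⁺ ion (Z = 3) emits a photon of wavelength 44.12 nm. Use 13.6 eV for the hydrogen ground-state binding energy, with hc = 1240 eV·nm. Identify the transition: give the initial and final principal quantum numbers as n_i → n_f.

n_i = 7, n_f = 2

The photon energy is ΔE = hc/λ = 1240 / 44.12 = 28.11 eV.
With Z = 3, ΔE = 122.4 × (1/n_f² − 1/n_i²), so 1/n_f² − 1/n_i² = 0.2296.
Trying n_f = 2 gives 1/n_i² = 0.02038, i.e. n_i ≈ 7; this pair matches.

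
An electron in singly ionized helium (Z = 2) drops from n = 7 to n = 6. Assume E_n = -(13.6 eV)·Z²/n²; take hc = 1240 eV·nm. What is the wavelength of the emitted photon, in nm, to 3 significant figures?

For Z = 2 the level energies scale as Z², so the effective Rydberg energy is 13.6 × 4 = 54.40 eV.
ΔE = 54.40 × (1/6² − 1/7²) = 54.40 × 0.007370 = 0.4009 eV.
λ = hc/ΔE = 1240 / 0.4009 = 3090 nm.

3090 nm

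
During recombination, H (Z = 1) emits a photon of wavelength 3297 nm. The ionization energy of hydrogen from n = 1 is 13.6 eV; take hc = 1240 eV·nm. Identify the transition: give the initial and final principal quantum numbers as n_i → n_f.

n_i = 9, n_f = 5

The photon energy is ΔE = hc/λ = 1240 / 3297 = 0.3761 eV.
With Z = 1, ΔE = 13.60 × (1/n_f² − 1/n_i²), so 1/n_f² − 1/n_i² = 0.02765.
Trying n_f = 5 gives 1/n_i² = 0.01235, i.e. n_i ≈ 9; this pair matches.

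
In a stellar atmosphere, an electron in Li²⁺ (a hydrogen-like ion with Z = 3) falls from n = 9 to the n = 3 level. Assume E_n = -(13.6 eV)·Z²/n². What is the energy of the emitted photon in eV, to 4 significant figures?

The Bohr energies scale as Z², so for Z = 3: E_n = −122.4/n² eV.
E_9 = −122.4/81 = −1.511 eV and E_3 = −122.4/9 = −13.60 eV.
The photon energy is |E_9 − E_3| = 12.09 eV.

12.09 eV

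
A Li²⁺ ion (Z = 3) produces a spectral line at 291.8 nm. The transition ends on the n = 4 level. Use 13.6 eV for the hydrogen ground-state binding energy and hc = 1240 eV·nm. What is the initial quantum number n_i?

n_i = 6

The photon energy is ΔE = hc/λ = 1240 / 291.8 = 4.249 eV.
With Z = 3, ΔE = 122.4 × (1/n_f² − 1/n_i²), so 1/n_f² − 1/n_i² = 0.03472.
With n_f = 4: 1/n_i² = 1/16 − 0.03472 = 0.02778, so n_i ≈ 6.00.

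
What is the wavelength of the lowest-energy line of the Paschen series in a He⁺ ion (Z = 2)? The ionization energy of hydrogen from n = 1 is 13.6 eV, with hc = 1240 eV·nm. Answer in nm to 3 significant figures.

The Paschen series terminates on n_f = 3; the first line has n_i = 3+1 = 4.
ΔE = 54.40 × (1/3² − 1/4²) = 2.644 eV.
λ = 1240 / 2.644 = 469 nm.

469 nm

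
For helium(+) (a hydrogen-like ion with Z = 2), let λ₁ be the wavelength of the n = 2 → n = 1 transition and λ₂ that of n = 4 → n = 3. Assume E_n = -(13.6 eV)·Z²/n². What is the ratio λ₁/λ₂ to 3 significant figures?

λ ∝ 1/ΔE ∝ 1/(1/n_f² − 1/n_i²), and the Z² and hc factors cancel in the ratio.
λ₁/λ₂ = (1/3² − 1/4²)/(1/1² − 1/2²) = 0.04861/0.7500 = 0.0648.

0.0648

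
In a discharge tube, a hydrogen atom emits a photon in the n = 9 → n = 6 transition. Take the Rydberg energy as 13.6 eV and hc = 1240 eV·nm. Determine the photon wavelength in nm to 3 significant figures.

5910 nm

ΔE = 13.60 × (1/6² − 1/9²) = 13.60 × 0.01543 = 0.2099 eV.
λ = hc/ΔE = 1240 / 0.2099 = 5910 nm.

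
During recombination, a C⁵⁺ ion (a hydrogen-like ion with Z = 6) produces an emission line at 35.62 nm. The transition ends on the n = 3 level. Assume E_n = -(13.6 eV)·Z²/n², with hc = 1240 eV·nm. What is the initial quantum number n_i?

n_i = 5

The photon energy is ΔE = hc/λ = 1240 / 35.62 = 34.81 eV.
With Z = 6, ΔE = 489.6 × (1/n_f² − 1/n_i²), so 1/n_f² − 1/n_i² = 0.07110.
With n_f = 3: 1/n_i² = 1/9 − 0.07110 = 0.04001, so n_i ≈ 5.00.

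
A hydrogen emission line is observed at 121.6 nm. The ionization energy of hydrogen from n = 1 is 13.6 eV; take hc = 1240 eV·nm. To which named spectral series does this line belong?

ΔE = 1240/121.6 = 10.20 eV.
This matches 13.6 × (1/1² − 1/2²), so n_f = 1: the Lyman series.

Lyman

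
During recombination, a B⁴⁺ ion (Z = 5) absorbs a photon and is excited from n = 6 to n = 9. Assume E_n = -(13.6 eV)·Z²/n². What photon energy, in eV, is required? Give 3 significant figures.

The Bohr energies scale as Z², so for Z = 5: E_n = −340.0/n² eV.
E_9 = −340.0/81 = −4.198 eV and E_6 = −340.0/36 = −9.444 eV.
The photon energy is |E_9 − E_6| = 5.25 eV.

5.25 eV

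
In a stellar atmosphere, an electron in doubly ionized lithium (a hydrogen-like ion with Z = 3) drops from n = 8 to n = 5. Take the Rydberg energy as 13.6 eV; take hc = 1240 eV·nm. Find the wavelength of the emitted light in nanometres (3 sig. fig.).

For Z = 3 the level energies scale as Z², so the effective Rydberg energy is 13.6 × 9 = 122.4 eV.
ΔE = 122.4 × (1/5² − 1/8²) = 122.4 × 0.02438 = 2.984 eV.
λ = hc/ΔE = 1240 / 2.984 = 416 nm.

416 nm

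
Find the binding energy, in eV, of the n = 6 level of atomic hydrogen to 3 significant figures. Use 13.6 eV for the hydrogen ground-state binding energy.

E_6 = −13.60/36 = −0.378 eV, so ionization (to E = 0) requires 0.378 eV.

0.378 eV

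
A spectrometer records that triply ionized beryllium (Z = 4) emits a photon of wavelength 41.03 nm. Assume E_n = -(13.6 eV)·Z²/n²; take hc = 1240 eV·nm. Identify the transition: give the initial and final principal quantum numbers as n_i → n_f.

The photon energy is ΔE = hc/λ = 1240 / 41.03 = 30.22 eV.
With Z = 4, ΔE = 217.6 × (1/n_f² − 1/n_i²), so 1/n_f² − 1/n_i² = 0.1389.
Trying n_f = 2 gives 1/n_i² = 0.1111, i.e. n_i ≈ 3; this pair matches.

n_i = 3, n_f = 2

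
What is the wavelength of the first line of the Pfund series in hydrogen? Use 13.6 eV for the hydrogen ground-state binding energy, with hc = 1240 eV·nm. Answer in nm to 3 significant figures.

The Pfund series terminates on n_f = 5; the first line has n_i = 5+1 = 6.
ΔE = 13.60 × (1/5² − 1/6²) = 0.1662 eV.
λ = 1240 / 0.1662 = 7460 nm.

7460 nm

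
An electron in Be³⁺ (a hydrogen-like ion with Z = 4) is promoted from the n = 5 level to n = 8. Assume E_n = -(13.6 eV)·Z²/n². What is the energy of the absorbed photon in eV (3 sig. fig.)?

The Bohr energies scale as Z², so for Z = 4: E_n = −217.6/n² eV.
E_8 = −217.6/64 = −3.400 eV and E_5 = −217.6/25 = −8.704 eV.
The photon energy is |E_8 − E_5| = 5.30 eV.

5.30 eV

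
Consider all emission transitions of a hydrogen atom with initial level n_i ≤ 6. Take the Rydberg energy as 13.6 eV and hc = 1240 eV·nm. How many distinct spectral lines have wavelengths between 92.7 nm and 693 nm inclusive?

9

Enumerate all n_i → n_f pairs with 1 ≤ n_f < n_i ≤ 6 and compute λ = 1240 / [13.6·1·(1/n_f² − 1/n_i²)].
Lines falling in [92.7, 693] nm: 6→1 (93.78 nm), 5→1 (94.98 nm), 4→1 (97.25 nm), 3→1 (102.6 nm), 2→1 (121.6 nm), 6→2 (410.3 nm), 5→2 (434.2 nm), 4→2 (486.3 nm), 3→2 (656.5 nm).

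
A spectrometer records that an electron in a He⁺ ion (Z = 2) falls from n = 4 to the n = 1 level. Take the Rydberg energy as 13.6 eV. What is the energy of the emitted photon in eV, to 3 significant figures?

51.0 eV

The Bohr energies scale as Z², so for Z = 2: E_n = −54.40/n² eV.
E_4 = −54.40/16 = −3.400 eV and E_1 = −54.40/1 = −54.40 eV.
The photon energy is |E_4 − E_1| = 51.0 eV.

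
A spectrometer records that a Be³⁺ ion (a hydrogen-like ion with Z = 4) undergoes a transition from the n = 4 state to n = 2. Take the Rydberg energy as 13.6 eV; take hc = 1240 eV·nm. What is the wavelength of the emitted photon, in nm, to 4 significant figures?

30.39 nm

For Z = 4 the level energies scale as Z², so the effective Rydberg energy is 13.6 × 16 = 217.6 eV.
ΔE = 217.6 × (1/2² − 1/4²) = 217.6 × 0.1875 = 40.80 eV.
λ = hc/ΔE = 1240 / 40.80 = 30.39 nm.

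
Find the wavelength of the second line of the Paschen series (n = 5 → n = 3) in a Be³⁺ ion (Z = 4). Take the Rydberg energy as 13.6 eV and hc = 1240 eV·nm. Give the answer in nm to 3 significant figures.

The Paschen series terminates on n_f = 3; the second line has n_i = 3+2 = 5.
ΔE = 217.6 × (1/3² − 1/5²) = 15.47 eV.
λ = 1240 / 15.47 = 80.1 nm.

80.1 nm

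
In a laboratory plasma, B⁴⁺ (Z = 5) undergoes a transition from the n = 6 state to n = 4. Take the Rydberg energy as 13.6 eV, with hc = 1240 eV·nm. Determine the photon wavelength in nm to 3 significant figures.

105 nm

For Z = 5 the level energies scale as Z², so the effective Rydberg energy is 13.6 × 25 = 340.0 eV.
ΔE = 340.0 × (1/4² − 1/6²) = 340.0 × 0.03472 = 11.81 eV.
λ = hc/ΔE = 1240 / 11.81 = 105 nm.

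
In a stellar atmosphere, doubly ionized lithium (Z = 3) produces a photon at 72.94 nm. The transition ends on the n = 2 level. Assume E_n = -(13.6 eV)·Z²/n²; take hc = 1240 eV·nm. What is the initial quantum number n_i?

The photon energy is ΔE = hc/λ = 1240 / 72.94 = 17.00 eV.
With Z = 3, ΔE = 122.4 × (1/n_f² − 1/n_i²), so 1/n_f² − 1/n_i² = 0.1389.
With n_f = 2: 1/n_i² = 1/4 − 0.1389 = 0.1111, so n_i ≈ 3.00.

n_i = 3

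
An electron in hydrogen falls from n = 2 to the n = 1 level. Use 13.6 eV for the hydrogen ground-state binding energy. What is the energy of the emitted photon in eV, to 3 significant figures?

10.2 eV

E_2 = −13.60/4 = −3.400 eV and E_1 = −13.60/1 = −13.60 eV.
The photon energy is |E_2 − E_1| = 10.2 eV.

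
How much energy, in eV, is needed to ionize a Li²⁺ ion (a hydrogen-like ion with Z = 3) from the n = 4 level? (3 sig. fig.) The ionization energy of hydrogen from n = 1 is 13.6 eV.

E_n = −13.6 Z²/n² = −122.4/n² eV for Z = 3.
E_4 = −122.4/16 = −7.65 eV, so ionization (to E = 0) requires 7.65 eV.

7.65 eV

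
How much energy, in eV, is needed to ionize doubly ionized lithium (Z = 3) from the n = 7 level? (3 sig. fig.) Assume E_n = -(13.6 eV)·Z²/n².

E_n = −13.6 Z²/n² = −122.4/n² eV for Z = 3.
E_7 = −122.4/49 = −2.50 eV, so ionization (to E = 0) requires 2.50 eV.

2.50 eV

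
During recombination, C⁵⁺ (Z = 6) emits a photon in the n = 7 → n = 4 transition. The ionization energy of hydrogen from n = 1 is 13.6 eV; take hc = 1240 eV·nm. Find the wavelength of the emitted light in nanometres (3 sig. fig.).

For Z = 6 the level energies scale as Z², so the effective Rydberg energy is 13.6 × 36 = 489.6 eV.
ΔE = 489.6 × (1/4² − 1/7²) = 489.6 × 0.04209 = 20.61 eV.
λ = hc/ΔE = 1240 / 20.61 = 60.2 nm.

60.2 nm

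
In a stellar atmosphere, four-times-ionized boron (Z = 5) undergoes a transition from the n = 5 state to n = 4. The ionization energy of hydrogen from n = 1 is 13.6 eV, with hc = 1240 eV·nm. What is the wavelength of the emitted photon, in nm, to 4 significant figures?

For Z = 5 the level energies scale as Z², so the effective Rydberg energy is 13.6 × 25 = 340.0 eV.
ΔE = 340.0 × (1/4² − 1/5²) = 340.0 × 0.02250 = 7.650 eV.
λ = hc/ΔE = 1240 / 7.650 = 162.1 nm.

162.1 nm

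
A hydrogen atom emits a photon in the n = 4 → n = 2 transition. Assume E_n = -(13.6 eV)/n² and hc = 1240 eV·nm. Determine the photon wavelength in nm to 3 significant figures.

ΔE = 13.60 × (1/2² − 1/4²) = 13.60 × 0.1875 = 2.550 eV.
λ = hc/ΔE = 1240 / 2.550 = 486 nm.
This line belongs to the Balmer series.

486 nm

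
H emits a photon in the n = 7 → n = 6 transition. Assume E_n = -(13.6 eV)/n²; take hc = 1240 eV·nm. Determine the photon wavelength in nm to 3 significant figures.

12400 nm

ΔE = 13.60 × (1/6² − 1/7²) = 13.60 × 0.007370 = 0.1002 eV.
λ = hc/ΔE = 1240 / 0.1002 = 12400 nm.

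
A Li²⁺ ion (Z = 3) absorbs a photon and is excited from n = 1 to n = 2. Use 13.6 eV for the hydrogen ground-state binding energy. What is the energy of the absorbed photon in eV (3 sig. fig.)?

91.8 eV

The Bohr energies scale as Z², so for Z = 3: E_n = −122.4/n² eV.
E_2 = −122.4/4 = −30.60 eV and E_1 = −122.4/1 = −122.4 eV.
The photon energy is |E_2 − E_1| = 91.8 eV.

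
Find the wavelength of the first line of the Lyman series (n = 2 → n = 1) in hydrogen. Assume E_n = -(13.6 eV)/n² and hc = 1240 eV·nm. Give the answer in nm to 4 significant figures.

121.6 nm

The Lyman series terminates on n_f = 1; the first line has n_i = 1+1 = 2.
ΔE = 13.60 × (1/1² − 1/2²) = 10.20 eV.
λ = 1240 / 10.20 = 121.6 nm.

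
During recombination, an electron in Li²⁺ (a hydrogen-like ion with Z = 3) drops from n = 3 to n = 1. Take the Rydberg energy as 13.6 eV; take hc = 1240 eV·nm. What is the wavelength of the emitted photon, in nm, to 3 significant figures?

11.4 nm

For Z = 3 the level energies scale as Z², so the effective Rydberg energy is 13.6 × 9 = 122.4 eV.
ΔE = 122.4 × (1/1² − 1/3²) = 122.4 × 0.8889 = 108.8 eV.
λ = hc/ΔE = 1240 / 108.8 = 11.4 nm.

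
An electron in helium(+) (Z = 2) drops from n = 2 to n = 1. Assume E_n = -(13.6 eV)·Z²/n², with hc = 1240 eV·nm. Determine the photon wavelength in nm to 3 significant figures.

For Z = 2 the level energies scale as Z², so the effective Rydberg energy is 13.6 × 4 = 54.40 eV.
ΔE = 54.40 × (1/1² − 1/2²) = 54.40 × 0.7500 = 40.80 eV.
λ = hc/ΔE = 1240 / 40.80 = 30.4 nm.

30.4 nm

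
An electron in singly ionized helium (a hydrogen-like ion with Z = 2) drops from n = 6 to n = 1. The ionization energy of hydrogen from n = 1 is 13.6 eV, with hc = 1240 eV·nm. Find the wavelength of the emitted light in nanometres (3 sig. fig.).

For Z = 2 the level energies scale as Z², so the effective Rydberg energy is 13.6 × 4 = 54.40 eV.
ΔE = 54.40 × (1/1² − 1/6²) = 54.40 × 0.9722 = 52.89 eV.
λ = hc/ΔE = 1240 / 52.89 = 23.4 nm.

23.4 nm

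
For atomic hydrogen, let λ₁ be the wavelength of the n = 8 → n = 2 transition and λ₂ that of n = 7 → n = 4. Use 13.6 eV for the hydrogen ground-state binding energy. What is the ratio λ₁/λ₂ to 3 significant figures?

λ ∝ 1/ΔE ∝ 1/(1/n_f² − 1/n_i²), and the Z² and hc factors cancel in the ratio.
λ₁/λ₂ = (1/4² − 1/7²)/(1/2² − 1/8²) = 0.04209/0.2344 = 0.180.

0.180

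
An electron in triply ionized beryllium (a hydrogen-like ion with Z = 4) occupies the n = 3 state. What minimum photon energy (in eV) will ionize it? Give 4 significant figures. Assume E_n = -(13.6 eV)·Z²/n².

E_n = −13.6 Z²/n² = −217.6/n² eV for Z = 4.
E_3 = −217.6/9 = −24.18 eV, so ionization (to E = 0) requires 24.18 eV.

24.18 eV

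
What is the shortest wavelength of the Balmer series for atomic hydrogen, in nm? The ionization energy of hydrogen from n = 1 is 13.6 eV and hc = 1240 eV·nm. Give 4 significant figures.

364.7 nm

The Balmer series has lower level n_f = 2; the series limit corresponds to n_i → ∞.
ΔE_max = 13.6 × 1 / 2² = 3.400 eV.
λ_min = 1240 / 3.400 = 364.7 nm.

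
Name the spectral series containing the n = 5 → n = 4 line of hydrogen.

The series is set by the lower level: n_f = 4 is the Brackett series.

Brackett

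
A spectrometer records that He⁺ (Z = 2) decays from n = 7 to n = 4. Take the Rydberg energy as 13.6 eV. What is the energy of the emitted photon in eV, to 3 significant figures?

The Bohr energies scale as Z², so for Z = 2: E_n = −54.40/n² eV.
E_7 = −54.40/49 = −1.110 eV and E_4 = −54.40/16 = −3.400 eV.
The photon energy is |E_7 − E_4| = 2.29 eV.

2.29 eV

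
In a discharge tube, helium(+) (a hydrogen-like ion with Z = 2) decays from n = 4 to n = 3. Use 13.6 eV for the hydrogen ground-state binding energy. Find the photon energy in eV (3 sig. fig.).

2.64 eV

The Bohr energies scale as Z², so for Z = 2: E_n = −54.40/n² eV.
E_4 = −54.40/16 = −3.400 eV and E_3 = −54.40/9 = −6.044 eV.
The photon energy is |E_4 − E_3| = 2.64 eV.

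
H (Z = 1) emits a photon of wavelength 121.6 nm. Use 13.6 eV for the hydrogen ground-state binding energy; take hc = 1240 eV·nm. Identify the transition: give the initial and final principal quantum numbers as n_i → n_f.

The photon energy is ΔE = hc/λ = 1240 / 121.6 = 10.20 eV.
With Z = 1, ΔE = 13.60 × (1/n_f² − 1/n_i²), so 1/n_f² − 1/n_i² = 0.7498.
Trying n_f = 1 gives 1/n_i² = 0.2502, i.e. n_i ≈ 2; this pair matches.

n_i = 2, n_f = 1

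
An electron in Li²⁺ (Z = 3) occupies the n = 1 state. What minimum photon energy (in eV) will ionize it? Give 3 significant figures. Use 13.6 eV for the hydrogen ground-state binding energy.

122 eV

E_n = −13.6 Z²/n² = −122.4/n² eV for Z = 3.
E_1 = −122.4/1 = −122 eV, so ionization (to E = 0) requires 122 eV.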